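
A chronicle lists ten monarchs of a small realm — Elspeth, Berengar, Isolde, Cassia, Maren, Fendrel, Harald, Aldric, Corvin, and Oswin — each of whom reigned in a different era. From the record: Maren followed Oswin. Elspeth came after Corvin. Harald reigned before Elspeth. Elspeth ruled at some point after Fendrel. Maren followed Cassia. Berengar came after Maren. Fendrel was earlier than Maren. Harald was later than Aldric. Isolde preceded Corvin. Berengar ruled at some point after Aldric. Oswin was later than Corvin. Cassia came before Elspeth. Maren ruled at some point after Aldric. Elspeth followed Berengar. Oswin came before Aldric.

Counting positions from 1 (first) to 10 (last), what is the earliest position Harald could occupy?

5

Aldric, Corvin, Isolde, and Oswin must all come before Harald — 4 forced predecessors.
Nothing else is forced ahead of Harald, so their earliest slot is position 4 + 1 = 5.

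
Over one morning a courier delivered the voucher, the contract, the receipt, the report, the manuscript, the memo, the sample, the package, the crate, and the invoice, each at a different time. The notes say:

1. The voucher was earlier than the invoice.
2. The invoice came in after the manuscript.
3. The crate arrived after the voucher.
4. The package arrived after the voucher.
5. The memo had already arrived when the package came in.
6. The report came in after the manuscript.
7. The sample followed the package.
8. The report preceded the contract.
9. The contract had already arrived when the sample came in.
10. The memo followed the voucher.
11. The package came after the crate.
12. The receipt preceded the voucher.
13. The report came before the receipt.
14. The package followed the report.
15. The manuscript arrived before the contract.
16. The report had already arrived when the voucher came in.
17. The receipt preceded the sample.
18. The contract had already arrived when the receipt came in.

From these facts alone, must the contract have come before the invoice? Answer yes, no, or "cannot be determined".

yes

Chain the constraints: the contract → the receipt → the voucher → the invoice. Each link is directly stated, so the contract comes before the invoice.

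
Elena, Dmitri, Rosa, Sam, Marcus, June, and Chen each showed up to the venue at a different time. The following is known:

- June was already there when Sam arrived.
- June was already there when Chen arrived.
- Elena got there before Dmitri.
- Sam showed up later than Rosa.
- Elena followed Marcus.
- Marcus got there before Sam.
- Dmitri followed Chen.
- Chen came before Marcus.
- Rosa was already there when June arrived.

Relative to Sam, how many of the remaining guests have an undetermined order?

2

Forced before Sam: Chen, June, Marcus, and Rosa.
That leaves Dmitri and Elena with no forced order relative to Sam — 2.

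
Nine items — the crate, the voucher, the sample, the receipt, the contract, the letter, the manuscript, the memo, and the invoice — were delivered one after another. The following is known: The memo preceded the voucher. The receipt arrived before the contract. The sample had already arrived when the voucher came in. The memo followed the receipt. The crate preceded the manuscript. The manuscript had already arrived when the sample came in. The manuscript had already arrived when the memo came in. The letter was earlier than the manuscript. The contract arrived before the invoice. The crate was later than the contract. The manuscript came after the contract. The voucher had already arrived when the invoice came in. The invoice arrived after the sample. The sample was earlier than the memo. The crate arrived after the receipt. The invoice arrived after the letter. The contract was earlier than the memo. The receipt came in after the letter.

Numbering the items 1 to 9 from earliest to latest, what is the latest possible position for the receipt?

The receipt must come before the contract, the crate, the invoice, the manuscript, the memo, the sample, and the voucher — 7 items forced after it.
Everything else can be placed before the receipt in some valid order, so the receipt can sit as late as position 9 − 7 = 2.

2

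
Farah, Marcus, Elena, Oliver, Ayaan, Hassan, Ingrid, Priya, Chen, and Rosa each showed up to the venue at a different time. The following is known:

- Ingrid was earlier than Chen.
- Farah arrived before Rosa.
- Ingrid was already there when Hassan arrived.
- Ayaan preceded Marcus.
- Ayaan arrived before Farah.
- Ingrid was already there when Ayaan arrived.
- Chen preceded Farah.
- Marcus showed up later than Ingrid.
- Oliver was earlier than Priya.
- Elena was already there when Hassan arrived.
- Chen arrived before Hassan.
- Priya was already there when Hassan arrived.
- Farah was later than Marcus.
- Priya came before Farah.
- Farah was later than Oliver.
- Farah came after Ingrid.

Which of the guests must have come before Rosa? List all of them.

Directly stated before Rosa: Farah.
Ayaan reaches Rosa via Ayaan → Farah → Rosa.
Chen reaches Rosa via Chen → Farah → Rosa.
Ingrid reaches Rosa via Ingrid → Farah → Rosa.
Likewise Marcus, Oliver, and Priya each reach Rosa by chaining the stated constraints.

Ayaan, Chen, Farah, Ingrid, Marcus, Oliver, Priya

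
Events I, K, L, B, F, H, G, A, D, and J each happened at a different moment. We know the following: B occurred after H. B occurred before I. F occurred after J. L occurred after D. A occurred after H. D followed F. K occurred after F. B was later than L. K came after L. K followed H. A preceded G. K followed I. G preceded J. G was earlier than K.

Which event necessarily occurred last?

K

Every other event has a chain of constraints placing it before K, so K is last.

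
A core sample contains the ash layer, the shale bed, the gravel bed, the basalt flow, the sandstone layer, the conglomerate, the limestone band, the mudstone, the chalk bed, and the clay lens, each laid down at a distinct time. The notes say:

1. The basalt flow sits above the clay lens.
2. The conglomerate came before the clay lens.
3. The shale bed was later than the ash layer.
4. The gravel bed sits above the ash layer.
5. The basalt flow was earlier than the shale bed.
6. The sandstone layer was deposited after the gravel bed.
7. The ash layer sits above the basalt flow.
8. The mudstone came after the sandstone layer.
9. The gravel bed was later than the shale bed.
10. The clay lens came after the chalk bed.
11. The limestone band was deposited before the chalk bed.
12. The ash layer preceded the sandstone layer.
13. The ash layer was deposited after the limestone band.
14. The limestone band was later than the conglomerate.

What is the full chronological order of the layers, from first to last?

The constraints fix every adjacent pair, so only one ordering works:
the conglomerate → the limestone band → the chalk bed → the clay lens → the basalt flow → the ash layer → the shale bed → the gravel bed → the sandstone layer → the mudstone.

the conglomerate, the limestone band, the chalk bed, the clay lens, the basalt flow, the ash layer, the shale bed, the gravel bed, the sandstone layer, the mudstone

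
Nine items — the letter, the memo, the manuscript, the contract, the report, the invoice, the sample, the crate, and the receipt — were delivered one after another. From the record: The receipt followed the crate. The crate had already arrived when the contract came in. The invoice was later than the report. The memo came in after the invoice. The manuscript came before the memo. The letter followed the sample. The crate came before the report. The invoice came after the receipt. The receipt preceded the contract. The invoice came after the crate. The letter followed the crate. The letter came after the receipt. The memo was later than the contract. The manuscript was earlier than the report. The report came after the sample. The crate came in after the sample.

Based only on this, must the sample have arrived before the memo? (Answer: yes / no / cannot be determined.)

Chain the constraints: the sample → the crate → the invoice → the memo. Each link is directly stated, so the sample comes before the memo.

yes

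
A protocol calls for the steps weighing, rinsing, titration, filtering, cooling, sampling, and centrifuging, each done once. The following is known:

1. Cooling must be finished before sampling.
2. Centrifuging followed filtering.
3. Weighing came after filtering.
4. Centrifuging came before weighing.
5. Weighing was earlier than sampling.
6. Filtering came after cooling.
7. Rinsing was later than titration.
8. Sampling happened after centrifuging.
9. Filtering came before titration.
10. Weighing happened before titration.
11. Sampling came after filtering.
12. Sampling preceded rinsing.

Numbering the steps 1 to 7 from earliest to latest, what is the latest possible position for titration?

6

Titration must come before rinsing — 1 step forced after it.
Everything else can be placed before titration in some valid order, so titration can sit as late as position 7 − 1 = 6.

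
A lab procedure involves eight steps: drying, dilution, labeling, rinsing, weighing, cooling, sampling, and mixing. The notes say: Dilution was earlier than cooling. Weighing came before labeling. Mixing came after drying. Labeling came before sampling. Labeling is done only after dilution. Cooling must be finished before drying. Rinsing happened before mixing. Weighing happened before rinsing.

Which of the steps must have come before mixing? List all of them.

Directly stated before mixing: drying and rinsing.
Cooling reaches mixing via cooling → drying → mixing.
Dilution reaches mixing via dilution → cooling → drying → mixing.
Weighing reaches mixing via weighing → rinsing → mixing.

cooling, dilution, drying, rinsing, weighing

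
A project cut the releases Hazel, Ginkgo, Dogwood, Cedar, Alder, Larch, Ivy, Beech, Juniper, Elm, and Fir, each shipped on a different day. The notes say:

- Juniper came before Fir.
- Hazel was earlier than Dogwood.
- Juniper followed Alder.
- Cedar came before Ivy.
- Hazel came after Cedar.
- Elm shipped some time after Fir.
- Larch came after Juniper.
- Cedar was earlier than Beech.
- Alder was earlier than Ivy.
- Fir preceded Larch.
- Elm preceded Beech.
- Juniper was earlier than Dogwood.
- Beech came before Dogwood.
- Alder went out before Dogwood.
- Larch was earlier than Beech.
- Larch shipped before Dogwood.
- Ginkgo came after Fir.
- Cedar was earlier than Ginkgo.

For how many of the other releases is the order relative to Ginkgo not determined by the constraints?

Forced before Ginkgo: Alder, Cedar, Fir, and Juniper.
That leaves Beech, Dogwood, Elm, Hazel, Ivy, and Larch with no forced order relative to Ginkgo — 6.

6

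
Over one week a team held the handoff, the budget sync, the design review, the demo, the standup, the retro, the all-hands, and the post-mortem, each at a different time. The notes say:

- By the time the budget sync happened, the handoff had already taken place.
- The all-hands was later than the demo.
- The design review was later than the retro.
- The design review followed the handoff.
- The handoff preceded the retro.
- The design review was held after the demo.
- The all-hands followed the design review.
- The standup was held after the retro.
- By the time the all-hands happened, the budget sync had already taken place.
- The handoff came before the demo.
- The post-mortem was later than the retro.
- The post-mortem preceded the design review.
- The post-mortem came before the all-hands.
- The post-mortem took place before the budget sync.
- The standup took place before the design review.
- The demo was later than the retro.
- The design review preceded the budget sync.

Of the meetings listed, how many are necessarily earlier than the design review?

Directly stated before the design review: the demo, the handoff, the post-mortem, the retro, and the standup.
No chain forces the budget sync (or any of the others) ahead of the design review.
That's the demo, the handoff, the post-mortem, the retro, and the standup — 5 in all.

5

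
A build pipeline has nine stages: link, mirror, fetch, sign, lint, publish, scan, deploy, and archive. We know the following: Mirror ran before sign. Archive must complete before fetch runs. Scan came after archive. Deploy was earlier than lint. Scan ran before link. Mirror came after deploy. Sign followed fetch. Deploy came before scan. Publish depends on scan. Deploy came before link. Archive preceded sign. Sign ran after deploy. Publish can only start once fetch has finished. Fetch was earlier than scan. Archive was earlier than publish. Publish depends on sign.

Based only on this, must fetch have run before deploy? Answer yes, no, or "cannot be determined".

No chain of stated constraints runs from fetch to deploy, and none runs from deploy to fetch either.
So the relative order of fetch and deploy is not fixed by the given facts.

cannot be determined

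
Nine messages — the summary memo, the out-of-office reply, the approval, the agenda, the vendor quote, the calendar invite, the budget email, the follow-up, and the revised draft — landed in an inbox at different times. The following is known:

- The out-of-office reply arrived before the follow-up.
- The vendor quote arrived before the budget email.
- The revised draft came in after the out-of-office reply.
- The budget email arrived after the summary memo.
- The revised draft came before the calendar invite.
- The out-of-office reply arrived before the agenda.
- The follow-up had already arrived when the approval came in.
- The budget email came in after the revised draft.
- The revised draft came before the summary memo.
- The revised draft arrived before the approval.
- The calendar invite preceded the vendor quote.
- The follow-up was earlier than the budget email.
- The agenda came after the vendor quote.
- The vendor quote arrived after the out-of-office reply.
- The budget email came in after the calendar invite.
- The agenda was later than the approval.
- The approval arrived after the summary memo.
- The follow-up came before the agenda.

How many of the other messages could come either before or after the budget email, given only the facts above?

2

Forced before the budget email: the calendar invite, the follow-up, the out-of-office reply, the revised draft, the summary memo, and the vendor quote.
That leaves the agenda and the approval with no forced order relative to the budget email — 2.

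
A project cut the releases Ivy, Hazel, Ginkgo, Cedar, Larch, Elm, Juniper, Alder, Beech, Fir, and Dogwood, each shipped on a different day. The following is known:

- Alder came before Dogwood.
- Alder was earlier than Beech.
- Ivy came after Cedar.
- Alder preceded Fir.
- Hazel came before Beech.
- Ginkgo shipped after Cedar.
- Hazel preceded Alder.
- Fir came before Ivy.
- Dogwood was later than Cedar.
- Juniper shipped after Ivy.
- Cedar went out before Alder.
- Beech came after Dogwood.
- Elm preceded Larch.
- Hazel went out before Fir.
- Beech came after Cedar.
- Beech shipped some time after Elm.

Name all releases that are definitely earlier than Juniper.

Directly stated before Juniper: Ivy.
Alder reaches Juniper via Alder → Fir → Ivy → Juniper.
Cedar reaches Juniper via Cedar → Ivy → Juniper.
Fir reaches Juniper via Fir → Ivy → Juniper.
Likewise Hazel reaches Juniper by chaining the stated constraints.

Alder, Cedar, Fir, Hazel, Ivy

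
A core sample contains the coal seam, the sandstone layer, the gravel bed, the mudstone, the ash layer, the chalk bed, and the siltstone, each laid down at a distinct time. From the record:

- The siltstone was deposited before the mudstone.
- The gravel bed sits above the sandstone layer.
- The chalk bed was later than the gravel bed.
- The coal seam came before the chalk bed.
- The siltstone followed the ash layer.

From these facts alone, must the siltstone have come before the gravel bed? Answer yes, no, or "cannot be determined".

cannot be determined

No chain of stated constraints runs from the siltstone to the gravel bed, and none runs from the gravel bed to the siltstone either.
So the relative order of the siltstone and the gravel bed is not fixed by the given facts.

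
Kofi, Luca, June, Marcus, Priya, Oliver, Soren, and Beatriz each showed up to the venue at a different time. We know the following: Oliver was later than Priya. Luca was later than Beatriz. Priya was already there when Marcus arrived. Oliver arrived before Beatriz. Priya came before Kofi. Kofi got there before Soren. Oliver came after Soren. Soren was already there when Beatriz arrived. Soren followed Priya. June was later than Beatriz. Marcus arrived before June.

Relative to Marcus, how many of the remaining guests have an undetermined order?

5

Forced before Marcus: Priya; forced after Marcus: June.
That leaves Beatriz, Kofi, Luca, Oliver, and Soren with no forced order relative to Marcus — 5.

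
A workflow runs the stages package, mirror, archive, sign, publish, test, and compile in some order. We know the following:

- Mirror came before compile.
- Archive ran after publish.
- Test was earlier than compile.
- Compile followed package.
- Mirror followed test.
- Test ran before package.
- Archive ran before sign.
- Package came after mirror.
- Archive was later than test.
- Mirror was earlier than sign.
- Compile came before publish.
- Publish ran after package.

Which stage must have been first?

test

Test has a chain of constraints placing it before every other stage, so test must be first.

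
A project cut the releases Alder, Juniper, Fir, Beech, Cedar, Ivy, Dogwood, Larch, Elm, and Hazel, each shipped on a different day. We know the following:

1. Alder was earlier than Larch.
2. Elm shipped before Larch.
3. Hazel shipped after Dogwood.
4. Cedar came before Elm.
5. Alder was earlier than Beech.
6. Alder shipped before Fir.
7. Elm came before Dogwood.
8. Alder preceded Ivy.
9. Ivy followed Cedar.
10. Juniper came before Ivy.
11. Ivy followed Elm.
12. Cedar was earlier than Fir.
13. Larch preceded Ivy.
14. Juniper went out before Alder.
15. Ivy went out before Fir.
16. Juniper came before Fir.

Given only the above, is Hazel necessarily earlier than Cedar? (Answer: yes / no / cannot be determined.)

no

Tracing the constraints gives Cedar → Elm → Dogwood → Hazel, so Cedar must come before Hazel.
That means Hazel cannot be before Cedar.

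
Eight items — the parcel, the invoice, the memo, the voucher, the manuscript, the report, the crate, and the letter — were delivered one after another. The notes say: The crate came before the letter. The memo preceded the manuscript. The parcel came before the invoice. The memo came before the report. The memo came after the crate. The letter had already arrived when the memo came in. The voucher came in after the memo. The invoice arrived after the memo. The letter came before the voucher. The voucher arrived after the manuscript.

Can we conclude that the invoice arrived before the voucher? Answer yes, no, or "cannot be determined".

cannot be determined

No chain of stated constraints runs from the invoice to the voucher, and none runs from the voucher to the invoice either.
So the relative order of the invoice and the voucher is not fixed by the given facts.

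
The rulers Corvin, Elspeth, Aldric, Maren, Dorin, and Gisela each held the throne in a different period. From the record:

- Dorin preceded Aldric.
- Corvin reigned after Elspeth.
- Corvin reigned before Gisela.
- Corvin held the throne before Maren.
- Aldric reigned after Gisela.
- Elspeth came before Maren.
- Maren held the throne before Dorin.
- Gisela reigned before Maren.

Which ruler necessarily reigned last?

Aldric

Every other ruler has a chain of constraints placing them before Aldric, so Aldric is last.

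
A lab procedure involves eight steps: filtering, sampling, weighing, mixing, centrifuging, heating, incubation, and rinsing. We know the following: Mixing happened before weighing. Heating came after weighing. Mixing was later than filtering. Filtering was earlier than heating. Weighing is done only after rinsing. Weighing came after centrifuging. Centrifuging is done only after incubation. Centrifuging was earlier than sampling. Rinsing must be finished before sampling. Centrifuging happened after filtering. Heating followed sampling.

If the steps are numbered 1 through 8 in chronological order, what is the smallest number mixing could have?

Filtering must come before mixing — 1 forced predecessor.
Nothing else is forced ahead of mixing, so its earliest slot is position 1 + 1 = 2.

2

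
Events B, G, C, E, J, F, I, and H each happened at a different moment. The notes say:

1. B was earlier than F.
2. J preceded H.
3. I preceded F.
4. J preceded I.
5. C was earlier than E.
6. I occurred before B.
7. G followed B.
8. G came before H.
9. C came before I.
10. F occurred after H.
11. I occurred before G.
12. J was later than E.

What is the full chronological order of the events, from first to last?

C, E, J, I, B, G, H, F

The constraints fix every adjacent pair, so only one ordering works:
C → E → J → I → B → G → H → F.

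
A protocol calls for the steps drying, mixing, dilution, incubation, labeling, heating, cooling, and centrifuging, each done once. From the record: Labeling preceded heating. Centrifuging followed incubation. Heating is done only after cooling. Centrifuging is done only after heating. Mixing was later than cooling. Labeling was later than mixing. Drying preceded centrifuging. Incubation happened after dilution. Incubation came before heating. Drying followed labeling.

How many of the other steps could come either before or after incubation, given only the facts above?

4

Forced before incubation: dilution; forced after incubation: centrifuging and heating.
That leaves cooling, drying, labeling, and mixing with no forced order relative to incubation — 4.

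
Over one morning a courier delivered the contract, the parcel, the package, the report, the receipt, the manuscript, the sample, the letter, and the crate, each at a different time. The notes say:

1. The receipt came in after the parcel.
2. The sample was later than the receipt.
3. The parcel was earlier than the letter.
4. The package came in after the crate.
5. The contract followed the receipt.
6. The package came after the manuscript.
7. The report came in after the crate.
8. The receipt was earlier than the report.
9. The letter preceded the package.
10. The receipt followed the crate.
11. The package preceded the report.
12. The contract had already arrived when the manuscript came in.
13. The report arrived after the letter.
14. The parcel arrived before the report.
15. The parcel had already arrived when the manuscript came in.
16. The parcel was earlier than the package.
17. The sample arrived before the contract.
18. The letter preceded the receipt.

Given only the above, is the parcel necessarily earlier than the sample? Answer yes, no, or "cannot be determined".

yes

Chain the constraints: the parcel → the receipt → the sample. Each link is directly stated, so the parcel comes before the sample.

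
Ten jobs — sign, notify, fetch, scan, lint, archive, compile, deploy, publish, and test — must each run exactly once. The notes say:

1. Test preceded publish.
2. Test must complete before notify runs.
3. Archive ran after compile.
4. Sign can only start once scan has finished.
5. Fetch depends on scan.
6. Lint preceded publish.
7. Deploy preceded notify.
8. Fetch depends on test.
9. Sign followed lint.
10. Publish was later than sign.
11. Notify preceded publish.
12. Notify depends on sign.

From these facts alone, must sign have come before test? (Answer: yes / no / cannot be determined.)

No chain of stated constraints runs from sign to test, and none runs from test to sign either.
So the relative order of sign and test is not fixed by the given facts.

cannot be determined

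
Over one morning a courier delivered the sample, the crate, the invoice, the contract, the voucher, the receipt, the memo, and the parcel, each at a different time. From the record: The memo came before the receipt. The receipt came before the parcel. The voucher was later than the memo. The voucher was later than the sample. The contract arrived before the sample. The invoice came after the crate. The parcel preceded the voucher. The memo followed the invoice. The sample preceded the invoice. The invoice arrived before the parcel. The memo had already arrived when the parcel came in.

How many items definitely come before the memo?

Directly stated before the memo: the invoice.
The contract reaches the memo via the contract → the sample → the invoice → the memo.
The crate reaches the memo via the crate → the invoice → the memo.
The sample reaches the memo via the sample → the invoice → the memo.
No chain forces the voucher (or any of the others) ahead of the memo.
That's the contract, the crate, the invoice, and the sample — 4 in all.

4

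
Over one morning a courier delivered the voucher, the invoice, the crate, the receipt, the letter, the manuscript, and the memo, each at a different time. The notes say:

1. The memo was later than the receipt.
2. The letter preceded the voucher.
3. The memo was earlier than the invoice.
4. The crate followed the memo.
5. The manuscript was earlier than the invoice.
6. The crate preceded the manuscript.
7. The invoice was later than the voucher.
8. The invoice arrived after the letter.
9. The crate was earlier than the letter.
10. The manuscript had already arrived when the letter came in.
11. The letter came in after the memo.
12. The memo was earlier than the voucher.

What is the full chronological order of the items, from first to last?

The constraints fix every adjacent pair, so only one ordering works:
the receipt → the memo → the crate → the manuscript → the letter → the voucher → the invoice.

the receipt, the memo, the crate, the manuscript, the letter, the voucher, the invoice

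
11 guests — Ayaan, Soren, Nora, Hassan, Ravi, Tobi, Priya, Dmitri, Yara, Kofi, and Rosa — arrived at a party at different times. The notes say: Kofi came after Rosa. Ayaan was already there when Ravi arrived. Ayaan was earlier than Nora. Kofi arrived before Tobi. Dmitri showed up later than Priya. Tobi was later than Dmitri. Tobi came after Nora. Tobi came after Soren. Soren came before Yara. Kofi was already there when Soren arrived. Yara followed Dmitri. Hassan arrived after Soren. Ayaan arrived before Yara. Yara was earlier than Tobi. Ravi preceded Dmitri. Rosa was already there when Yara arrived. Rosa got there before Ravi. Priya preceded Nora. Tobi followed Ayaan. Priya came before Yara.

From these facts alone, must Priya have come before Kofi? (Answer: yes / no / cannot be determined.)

No chain of stated constraints runs from Priya to Kofi, and none runs from Kofi to Priya either.
So the relative order of Priya and Kofi is not fixed by the given facts.

cannot be determined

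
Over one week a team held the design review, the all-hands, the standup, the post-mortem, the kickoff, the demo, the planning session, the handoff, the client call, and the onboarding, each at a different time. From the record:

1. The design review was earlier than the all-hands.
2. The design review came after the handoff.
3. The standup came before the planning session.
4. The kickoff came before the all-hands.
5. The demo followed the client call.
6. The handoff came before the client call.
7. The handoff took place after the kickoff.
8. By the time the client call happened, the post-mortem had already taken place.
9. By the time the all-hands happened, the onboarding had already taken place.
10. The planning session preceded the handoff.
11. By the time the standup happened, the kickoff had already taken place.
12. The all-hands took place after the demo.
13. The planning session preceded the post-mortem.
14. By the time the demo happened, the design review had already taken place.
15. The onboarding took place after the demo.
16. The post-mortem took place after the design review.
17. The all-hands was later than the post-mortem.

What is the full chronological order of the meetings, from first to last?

The constraints fix every adjacent pair, so only one ordering works:
the kickoff → the standup → the planning session → the handoff → the design review → the post-mortem → the client call → the demo → the onboarding → the all-hands.

the kickoff, the standup, the planning session, the handoff, the design review, the post-mortem, the client call, the demo, the onboarding, the all-hands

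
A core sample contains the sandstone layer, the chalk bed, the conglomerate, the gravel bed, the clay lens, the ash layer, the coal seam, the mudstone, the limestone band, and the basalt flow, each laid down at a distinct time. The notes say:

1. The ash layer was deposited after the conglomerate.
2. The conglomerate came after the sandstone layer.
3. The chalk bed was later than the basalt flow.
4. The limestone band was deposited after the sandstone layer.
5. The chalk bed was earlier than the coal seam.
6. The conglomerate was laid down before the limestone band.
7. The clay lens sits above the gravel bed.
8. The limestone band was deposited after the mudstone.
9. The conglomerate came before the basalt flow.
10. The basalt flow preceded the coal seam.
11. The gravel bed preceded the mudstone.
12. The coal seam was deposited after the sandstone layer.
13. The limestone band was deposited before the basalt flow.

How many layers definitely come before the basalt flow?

Directly stated before the basalt flow: the conglomerate and the limestone band.
The gravel bed reaches the basalt flow via the gravel bed → the mudstone → the limestone band → the basalt flow.
The mudstone reaches the basalt flow via the mudstone → the limestone band → the basalt flow.
The sandstone layer reaches the basalt flow via the sandstone layer → the limestone band → the basalt flow.
No chain forces the clay lens (or any of the others) ahead of the basalt flow.
That's the conglomerate, the gravel bed, the limestone band, the mudstone, and the sandstone layer — 5 in all.

5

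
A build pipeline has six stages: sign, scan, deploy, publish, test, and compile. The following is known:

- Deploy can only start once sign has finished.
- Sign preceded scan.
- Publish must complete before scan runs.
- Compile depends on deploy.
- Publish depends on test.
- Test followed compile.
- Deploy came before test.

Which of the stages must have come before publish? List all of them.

Directly stated before publish: test.
Compile reaches publish via compile → test → publish.
Deploy reaches publish via deploy → test → publish.
Sign reaches publish via sign → deploy → test → publish.

compile, deploy, sign, test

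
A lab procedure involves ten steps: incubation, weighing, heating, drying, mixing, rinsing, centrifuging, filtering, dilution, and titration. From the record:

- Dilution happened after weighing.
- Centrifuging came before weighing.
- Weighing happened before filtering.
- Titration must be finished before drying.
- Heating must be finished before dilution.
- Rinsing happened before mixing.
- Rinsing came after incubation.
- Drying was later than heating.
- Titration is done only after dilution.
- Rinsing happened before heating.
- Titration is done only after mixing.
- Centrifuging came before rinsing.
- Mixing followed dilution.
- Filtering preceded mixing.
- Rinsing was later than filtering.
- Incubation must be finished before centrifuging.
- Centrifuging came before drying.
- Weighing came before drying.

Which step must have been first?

Incubation has a chain of constraints placing it before every other step, so incubation must be first.

incubation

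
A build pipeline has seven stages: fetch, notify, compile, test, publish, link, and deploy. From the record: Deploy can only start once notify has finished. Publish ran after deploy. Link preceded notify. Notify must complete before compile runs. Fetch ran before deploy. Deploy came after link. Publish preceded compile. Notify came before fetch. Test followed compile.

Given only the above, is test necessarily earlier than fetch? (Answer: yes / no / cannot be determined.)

Tracing the constraints gives fetch → deploy → publish → compile → test, so fetch must come before test.
That means test cannot be before fetch.

no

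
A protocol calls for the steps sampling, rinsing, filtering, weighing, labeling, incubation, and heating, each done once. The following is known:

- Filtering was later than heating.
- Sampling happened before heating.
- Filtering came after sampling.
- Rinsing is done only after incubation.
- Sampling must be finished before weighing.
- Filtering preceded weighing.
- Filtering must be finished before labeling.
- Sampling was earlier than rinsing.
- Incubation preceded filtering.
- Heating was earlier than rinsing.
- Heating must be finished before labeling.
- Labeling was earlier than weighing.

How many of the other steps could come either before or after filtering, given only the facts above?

Forced before filtering: heating, incubation, and sampling; forced after filtering: labeling and weighing.
That leaves rinsing with no forced order relative to filtering — 1.

1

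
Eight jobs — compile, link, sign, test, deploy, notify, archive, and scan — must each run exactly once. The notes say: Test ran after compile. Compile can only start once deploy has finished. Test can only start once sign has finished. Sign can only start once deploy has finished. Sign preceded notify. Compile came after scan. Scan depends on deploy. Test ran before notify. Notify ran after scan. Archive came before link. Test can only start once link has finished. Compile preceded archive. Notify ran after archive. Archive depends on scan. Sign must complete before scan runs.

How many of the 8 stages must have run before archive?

4

Directly stated before archive: compile and scan.
Deploy reaches archive via deploy → scan → archive.
Sign reaches archive via sign → scan → archive.
That's compile, deploy, scan, and sign — 4 in all.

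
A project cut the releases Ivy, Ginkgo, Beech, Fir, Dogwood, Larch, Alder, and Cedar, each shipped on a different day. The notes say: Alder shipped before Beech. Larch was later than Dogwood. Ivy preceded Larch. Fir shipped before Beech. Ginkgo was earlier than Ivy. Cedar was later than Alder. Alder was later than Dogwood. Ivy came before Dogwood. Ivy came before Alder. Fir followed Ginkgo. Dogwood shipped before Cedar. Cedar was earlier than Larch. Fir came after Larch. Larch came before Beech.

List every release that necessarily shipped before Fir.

Directly stated before Fir: Ginkgo and Larch.
Alder reaches Fir via Alder → Cedar → Larch → Fir.
Cedar reaches Fir via Cedar → Larch → Fir.
Dogwood reaches Fir via Dogwood → Larch → Fir.
Likewise Ivy reaches Fir by chaining the stated constraints.

Alder, Cedar, Dogwood, Ginkgo, Ivy, Larch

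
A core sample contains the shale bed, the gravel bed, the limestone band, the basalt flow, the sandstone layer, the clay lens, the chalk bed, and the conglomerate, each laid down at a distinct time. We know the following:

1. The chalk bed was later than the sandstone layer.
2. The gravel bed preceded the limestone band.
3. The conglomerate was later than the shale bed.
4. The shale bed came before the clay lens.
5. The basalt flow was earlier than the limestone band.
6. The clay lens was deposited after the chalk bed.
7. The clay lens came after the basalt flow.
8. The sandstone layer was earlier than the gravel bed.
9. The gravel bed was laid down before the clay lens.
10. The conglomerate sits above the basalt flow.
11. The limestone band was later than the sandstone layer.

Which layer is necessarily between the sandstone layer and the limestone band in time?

the gravel bed

Tracing the constraints gives the sandstone layer → the gravel bed → the limestone band, so the gravel bed sits after the sandstone layer and before the limestone band.
No other layer is forced both after the sandstone layer and before the limestone band.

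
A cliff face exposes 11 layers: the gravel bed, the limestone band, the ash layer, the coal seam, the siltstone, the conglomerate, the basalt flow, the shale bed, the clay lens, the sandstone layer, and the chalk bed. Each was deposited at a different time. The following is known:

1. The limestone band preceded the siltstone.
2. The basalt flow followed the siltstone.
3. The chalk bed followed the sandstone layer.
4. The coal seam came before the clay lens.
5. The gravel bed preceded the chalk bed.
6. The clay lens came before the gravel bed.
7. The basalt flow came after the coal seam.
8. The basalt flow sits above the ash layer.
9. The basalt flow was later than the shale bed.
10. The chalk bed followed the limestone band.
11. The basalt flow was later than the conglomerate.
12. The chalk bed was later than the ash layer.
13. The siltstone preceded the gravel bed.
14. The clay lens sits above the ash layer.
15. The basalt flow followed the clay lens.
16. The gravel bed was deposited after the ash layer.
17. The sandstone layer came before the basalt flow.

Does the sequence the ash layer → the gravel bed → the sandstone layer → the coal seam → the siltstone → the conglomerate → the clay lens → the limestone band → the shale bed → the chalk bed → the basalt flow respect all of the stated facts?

no

The constraints require the clay lens before the gravel bed, but in the proposed sequence the gravel bed appears ahead of the clay lens. That one violation is enough.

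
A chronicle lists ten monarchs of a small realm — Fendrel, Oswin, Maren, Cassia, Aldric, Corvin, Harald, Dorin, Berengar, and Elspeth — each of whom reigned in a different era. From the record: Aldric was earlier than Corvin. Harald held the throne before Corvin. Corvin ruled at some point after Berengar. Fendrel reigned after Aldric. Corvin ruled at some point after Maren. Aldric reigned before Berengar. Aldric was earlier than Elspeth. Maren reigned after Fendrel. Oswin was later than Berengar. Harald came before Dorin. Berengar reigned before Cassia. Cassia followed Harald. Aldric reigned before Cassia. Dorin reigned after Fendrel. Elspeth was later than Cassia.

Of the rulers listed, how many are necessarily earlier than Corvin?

5

Directly stated before Corvin: Aldric, Berengar, Harald, and Maren.
Fendrel reaches Corvin via Fendrel → Maren → Corvin.
No chain forces Oswin (or any of the others) ahead of Corvin.
That's Aldric, Berengar, Fendrel, Harald, and Maren — 5 in all.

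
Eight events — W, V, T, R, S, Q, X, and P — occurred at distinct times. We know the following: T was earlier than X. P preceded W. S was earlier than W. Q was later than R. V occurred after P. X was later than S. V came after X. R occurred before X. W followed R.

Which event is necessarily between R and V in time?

X

Tracing the constraints gives R → X → V, so X sits after R and before V.
No other event is forced both after R and before V.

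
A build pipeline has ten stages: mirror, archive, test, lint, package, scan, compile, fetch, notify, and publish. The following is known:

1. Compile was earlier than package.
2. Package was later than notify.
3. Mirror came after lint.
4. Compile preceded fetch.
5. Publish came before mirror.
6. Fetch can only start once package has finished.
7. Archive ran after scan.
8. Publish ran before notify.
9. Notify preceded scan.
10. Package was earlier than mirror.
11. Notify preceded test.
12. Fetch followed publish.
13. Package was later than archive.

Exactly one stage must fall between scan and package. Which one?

archive

Tracing the constraints gives scan → archive → package, so archive sits after scan and before package.
No other stage is forced both after scan and before package.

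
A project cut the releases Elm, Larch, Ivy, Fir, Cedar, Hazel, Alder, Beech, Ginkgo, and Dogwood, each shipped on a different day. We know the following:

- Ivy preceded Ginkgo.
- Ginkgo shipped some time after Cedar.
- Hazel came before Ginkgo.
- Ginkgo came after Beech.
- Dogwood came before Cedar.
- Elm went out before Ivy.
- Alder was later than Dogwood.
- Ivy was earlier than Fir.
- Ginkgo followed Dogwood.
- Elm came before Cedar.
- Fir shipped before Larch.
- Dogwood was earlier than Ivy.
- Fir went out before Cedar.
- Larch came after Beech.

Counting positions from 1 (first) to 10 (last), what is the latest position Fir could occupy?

Fir must come before Cedar, Ginkgo, and Larch — 3 releases forced after it.
Everything else can be placed before Fir in some valid order, so Fir can sit as late as position 10 − 3 = 7.

7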